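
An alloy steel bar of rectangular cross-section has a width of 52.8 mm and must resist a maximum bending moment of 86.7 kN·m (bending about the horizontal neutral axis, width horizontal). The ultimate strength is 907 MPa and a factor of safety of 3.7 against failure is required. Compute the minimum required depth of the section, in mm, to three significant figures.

h = 200 mm

σ_allow = 907/3.7 = 245.1 MPa.
For a rectangular section σ = 6M/(bh²), so h² = 6M/(b σ_allow) = 6×8.6700×10^7/(52.8×245.1) = 40190 mm².
h = 200.5 mm.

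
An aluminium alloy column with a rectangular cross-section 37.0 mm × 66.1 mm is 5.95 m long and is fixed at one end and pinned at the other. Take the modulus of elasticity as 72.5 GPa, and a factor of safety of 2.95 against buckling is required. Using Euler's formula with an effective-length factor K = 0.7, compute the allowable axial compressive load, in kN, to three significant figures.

P_allow = 3.90 kN

Buckling occurs about the weak axis: I_min = h·b³/12 = 66.1×37.0³/12 = 279000 mm⁴ (b = 37.0 mm is the smaller dimension).
Effective length L_e = KL = 0.7×5.95 m = 4165 mm.
Euler critical load P_cr = π²EI/L_e² = π²×72500×279000/4165² = 11510 N.
P_allow = P_cr/n = 11510/2.95 = 3901 N.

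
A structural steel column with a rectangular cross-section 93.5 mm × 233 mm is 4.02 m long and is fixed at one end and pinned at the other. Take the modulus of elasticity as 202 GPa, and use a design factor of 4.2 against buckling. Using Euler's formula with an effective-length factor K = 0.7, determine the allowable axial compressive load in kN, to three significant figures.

Buckling occurs about the weak axis: I_min = h·b³/12 = 233×93.5³/12 = 1.587×10^7 mm⁴ (b = 93.5 mm is the smaller dimension).
Effective length L_e = KL = 0.7×4.02 m = 2814 mm.
Euler critical load P_cr = π²EI/L_e² = π²×202000×1.587×10^7/2814² = 3.996×10^6 N.
P_allow = P_cr/n = 3.996×10^6/4.2 = 951400 N.

P_allow = 951 kN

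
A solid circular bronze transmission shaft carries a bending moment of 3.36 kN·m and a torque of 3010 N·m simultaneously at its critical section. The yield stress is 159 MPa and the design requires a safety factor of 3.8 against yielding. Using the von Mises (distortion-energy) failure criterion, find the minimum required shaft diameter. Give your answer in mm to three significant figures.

d = 101 mm

σ_allow = σ_y/n = 159/3.8 = 41.84 MPa.
For a solid shaft σ_b = 32M/(πd³) and τ = 16T/(πd³), so the von Mises stress is σ' = (16/πd³)·√(4M²+3T²).
√(4M²+3T²) = √(4×(3.360×10^6)² + 3×(3.010×10^6)²) = 8.505×10^6 N·mm.
d³ = 16×8.505×10^6/(π×41.84) = 1.035×10^6 mm³.
d = 101.2 mm.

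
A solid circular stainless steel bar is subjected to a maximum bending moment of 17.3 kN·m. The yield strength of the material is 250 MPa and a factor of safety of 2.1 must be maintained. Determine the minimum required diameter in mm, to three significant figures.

d = 114 mm

σ_allow = 250/2.1 = 119.0 MPa.
For a solid circular section σ = 32M/(πd³), so d³ = 32M/(π σ_allow) = 32×1.7300×10^7/(π×119.0) = 1.480×10^6 mm³.
d = 114.0 mm.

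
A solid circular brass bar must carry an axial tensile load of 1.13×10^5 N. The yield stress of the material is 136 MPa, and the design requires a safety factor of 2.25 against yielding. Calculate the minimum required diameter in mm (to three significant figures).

d = 48.8 mm

Allowable stress σ_allow = 136/2.25 = 60.44 MPa.
Required area A = F/σ_allow = 113000/60.44 = 1869 mm².
A = πd²/4 → d = √(4A/π) = 48.79 mm.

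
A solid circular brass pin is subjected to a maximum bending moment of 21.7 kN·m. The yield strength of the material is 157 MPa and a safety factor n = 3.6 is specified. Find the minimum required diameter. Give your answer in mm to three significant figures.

d = 172 mm

σ_allow = 157/3.6 = 43.61 MPa.
For a solid circular section σ = 32M/(πd³), so d³ = 32M/(π σ_allow) = 32×2.1700×10^7/(π×43.61) = 5.068×10^6 mm³.
d = 171.8 mm.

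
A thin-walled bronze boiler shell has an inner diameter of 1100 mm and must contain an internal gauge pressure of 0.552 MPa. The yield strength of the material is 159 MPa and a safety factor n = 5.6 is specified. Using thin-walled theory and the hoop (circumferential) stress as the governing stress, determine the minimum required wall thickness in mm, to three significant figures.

σ_allow = 159/5.6 = 28.39 MPa.
Hoop stress σ_h = pD/(2t), so t = pD/(2σ_allow) = 0.552×1100/(2×28.39) = 10.69 mm.

t = 10.7 mm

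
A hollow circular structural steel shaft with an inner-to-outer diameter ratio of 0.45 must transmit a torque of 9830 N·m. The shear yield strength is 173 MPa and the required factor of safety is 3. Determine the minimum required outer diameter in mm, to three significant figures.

τ_allow = 173/3 = 57.67 MPa.
For a hollow shaft τ = 16T/[πd_o³(1−k⁴)] with k = 0.45, so 1−k⁴ = 0.9590.
d_o³ = 16T/[π τ_allow (1−k⁴)] = 16×9830000/(π×57.67×0.9590) = 905300 mm³.
d_o = 96.74 mm.

d_o = 96.7 mm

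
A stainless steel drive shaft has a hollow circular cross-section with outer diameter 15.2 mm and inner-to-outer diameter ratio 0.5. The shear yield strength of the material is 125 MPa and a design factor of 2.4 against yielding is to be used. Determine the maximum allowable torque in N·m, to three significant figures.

T_allow = 33.7 N·m

τ_allow = 125/2.4 = 52.08 MPa.
For a hollow shaft T_allow = τ_allow·πd_o³(1−k⁴)/16 with 1−k⁴ = 0.9375, so πd_o³(1−k⁴)/16 = 646.4 mm³.
T_allow = 52.08×646.4 = 33670 N·mm = 33.67 N·m.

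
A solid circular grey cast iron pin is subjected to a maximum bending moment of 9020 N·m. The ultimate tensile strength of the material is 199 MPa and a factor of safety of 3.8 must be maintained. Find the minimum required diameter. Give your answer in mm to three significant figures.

σ_allow = 199/3.8 = 52.37 MPa.
For a solid circular section σ = 32M/(πd³), so d³ = 32M/(π σ_allow) = 32×9020000/(π×52.37) = 1.754×10^6 mm³.
d = 120.6 mm.

d = 121 mm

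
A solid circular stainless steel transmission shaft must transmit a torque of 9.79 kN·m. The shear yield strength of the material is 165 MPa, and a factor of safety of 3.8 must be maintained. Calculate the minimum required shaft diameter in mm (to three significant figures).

Allowable shear stress τ_allow = 165/3.8 = 43.42 MPa.
For a solid shaft τ = 16T/(πd³), so d³ = 16T/(π τ_allow) = 16×9790000/(π×43.42) = 1.148×10^6 mm³.
d = (1.148×10^6)^(1/3) = 104.7 mm.

d = 105 mm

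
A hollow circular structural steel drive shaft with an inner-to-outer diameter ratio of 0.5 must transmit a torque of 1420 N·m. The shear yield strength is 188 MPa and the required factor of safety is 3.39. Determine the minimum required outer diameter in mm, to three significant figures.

d_o = 51.8 mm

τ_allow = 188/3.39 = 55.46 MPa.
For a hollow shaft τ = 16T/[πd_o³(1−k⁴)] with k = 0.5, so 1−k⁴ = 0.9375.
d_o³ = 16T/[π τ_allow (1−k⁴)] = 16×1420000/(π×55.46×0.9375) = 139100 mm³.
d_o = 51.81 mm.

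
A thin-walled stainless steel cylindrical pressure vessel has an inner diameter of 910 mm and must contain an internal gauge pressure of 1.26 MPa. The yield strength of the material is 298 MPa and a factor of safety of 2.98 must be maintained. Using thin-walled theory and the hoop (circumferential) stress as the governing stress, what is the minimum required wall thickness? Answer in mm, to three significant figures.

t = 5.73 mm

σ_allow = 298/2.98 = 100.0 MPa.
Hoop stress σ_h = pD/(2t), so t = pD/(2σ_allow) = 1.26×910/(2×100.0) = 5.733 mm.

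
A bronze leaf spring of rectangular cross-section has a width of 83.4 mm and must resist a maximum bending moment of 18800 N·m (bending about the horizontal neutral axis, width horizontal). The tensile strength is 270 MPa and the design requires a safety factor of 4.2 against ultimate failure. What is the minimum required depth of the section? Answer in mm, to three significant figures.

σ_allow = 270/4.2 = 64.29 MPa.
For a rectangular section σ = 6M/(bh²), so h² = 6M/(b σ_allow) = 6×1.8800×10^7/(83.4×64.29) = 21040 mm².
h = 145.0 mm.

h = 145 mm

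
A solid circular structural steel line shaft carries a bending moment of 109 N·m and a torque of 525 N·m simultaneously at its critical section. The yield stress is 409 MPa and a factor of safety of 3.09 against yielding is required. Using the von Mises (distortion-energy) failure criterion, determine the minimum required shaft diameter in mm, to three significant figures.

d = 33.0 mm

σ_allow = σ_y/n = 409/3.09 = 132.4 MPa.
For a solid shaft σ_b = 32M/(πd³) and τ = 16T/(πd³), so the von Mises stress is σ' = (16/πd³)·√(4M²+3T²).
√(4M²+3T²) = √(4×(109000)² + 3×(525000)²) = 935100 N·mm.
d³ = 16×935100/(π×132.4) = 35980 mm³.
d = 33.01 mm.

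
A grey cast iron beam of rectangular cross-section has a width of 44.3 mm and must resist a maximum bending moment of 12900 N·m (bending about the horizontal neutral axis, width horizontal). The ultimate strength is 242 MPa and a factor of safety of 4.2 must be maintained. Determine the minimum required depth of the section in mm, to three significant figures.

h = 174 mm

σ_allow = 242/4.2 = 57.62 MPa.
For a rectangular section σ = 6M/(bh²), so h² = 6M/(b σ_allow) = 6×1.2900×10^7/(44.3×57.62) = 30320 mm².
h = 174.1 mm.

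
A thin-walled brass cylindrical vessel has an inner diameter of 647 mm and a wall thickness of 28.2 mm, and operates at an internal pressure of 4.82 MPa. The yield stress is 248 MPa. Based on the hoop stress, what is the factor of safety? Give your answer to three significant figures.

n = 4.49

σ_h = pD/(2t) = 4.82×647/(2×28.2) = 55.29 MPa.
n = 248/55.29 = 4.485.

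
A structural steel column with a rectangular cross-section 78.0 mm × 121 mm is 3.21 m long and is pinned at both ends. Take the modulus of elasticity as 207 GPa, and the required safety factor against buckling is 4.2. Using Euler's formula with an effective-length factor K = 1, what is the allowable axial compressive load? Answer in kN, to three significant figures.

P_allow = 226 kN

Buckling occurs about the weak axis: I_min = h·b³/12 = 121×78.0³/12 = 4.785×10^6 mm⁴ (b = 78.0 mm is the smaller dimension).
Effective length L_e = KL = 1×3.21 m = 3210 mm.
Euler critical load P_cr = π²EI/L_e² = π²×207000×4.785×10^6/3210² = 948700 N.
P_allow = P_cr/n = 948700/4.2 = 225900 N.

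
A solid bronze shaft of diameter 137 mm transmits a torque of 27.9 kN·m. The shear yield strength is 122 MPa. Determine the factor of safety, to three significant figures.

n = 2.21

τ = 16T/(πd³) = 16×2.7900×10^7/(π×137³) = 55.26 MPa.
n = τ_limit/τ = 122/55.26 = 2.208.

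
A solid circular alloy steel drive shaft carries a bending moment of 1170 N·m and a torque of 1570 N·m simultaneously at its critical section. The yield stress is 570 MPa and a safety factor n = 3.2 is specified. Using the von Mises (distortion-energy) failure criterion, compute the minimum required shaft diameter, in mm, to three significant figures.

σ_allow = σ_y/n = 570/3.2 = 178.1 MPa.
For a solid shaft σ_b = 32M/(πd³) and τ = 16T/(πd³), so the von Mises stress is σ' = (16/πd³)·√(4M²+3T²).
√(4M²+3T²) = √(4×(1.170×10^6)² + 3×(1.570×10^6)²) = 3.588×10^6 N·mm.
d³ = 16×3.588×10^6/(π×178.1) = 102600 mm³.
d = 46.81 mm.

d = 46.8 mm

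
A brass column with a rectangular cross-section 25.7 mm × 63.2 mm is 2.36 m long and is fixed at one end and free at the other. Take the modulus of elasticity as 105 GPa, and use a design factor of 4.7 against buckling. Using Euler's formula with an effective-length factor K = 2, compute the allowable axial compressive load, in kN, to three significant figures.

Buckling occurs about the weak axis: I_min = h·b³/12 = 63.2×25.7³/12 = 89400 mm⁴ (b = 25.7 mm is the smaller dimension).
Effective length L_e = KL = 2×2.36 m = 4720 mm.
Euler critical load P_cr = π²EI/L_e² = π²×105000×89400/4720² = 4159 N.
P_allow = P_cr/n = 4159/4.7 = 884.8 N.

P_allow = 0.885 kN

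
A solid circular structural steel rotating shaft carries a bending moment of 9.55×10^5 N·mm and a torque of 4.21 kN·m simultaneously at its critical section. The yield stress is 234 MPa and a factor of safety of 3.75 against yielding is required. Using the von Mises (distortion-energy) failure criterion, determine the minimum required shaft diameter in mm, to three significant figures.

d = 85.1 mm

σ_allow = σ_y/n = 234/3.75 = 62.40 MPa.
For a solid shaft σ_b = 32M/(πd³) and τ = 16T/(πd³), so the von Mises stress is σ' = (16/πd³)·√(4M²+3T²).
√(4M²+3T²) = √(4×(955000)² + 3×(4.210×10^6)²) = 7.538×10^6 N·mm.
d³ = 16×7.538×10^6/(π×62.40) = 615200 mm³.
d = 85.05 mm.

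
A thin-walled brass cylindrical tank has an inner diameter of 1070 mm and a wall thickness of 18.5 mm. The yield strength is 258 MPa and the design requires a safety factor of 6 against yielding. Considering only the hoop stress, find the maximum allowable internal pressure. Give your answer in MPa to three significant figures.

σ_allow = 258/6 = 43.00 MPa.
σ_h = pD/(2t) → p_allow = 2σ_allow t/D = 2×43.00×18.5/1070 = 1.487 MPa.

p_allow = 1.49 MPa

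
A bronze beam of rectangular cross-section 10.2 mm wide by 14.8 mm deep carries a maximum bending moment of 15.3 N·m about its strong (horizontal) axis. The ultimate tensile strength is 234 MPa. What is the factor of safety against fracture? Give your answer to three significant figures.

Section modulus S = bh²/6 = 10.2×14.8²/6 = 372.4 mm³.
σ = M/S = 15300/372.4 = 41.09 MPa.
n = 234/41.09 = 5.695.

n = 5.70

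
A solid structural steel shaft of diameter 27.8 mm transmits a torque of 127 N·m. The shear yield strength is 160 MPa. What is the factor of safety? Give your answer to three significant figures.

τ = 16T/(πd³) = 16×127000/(π×27.8³) = 30.11 MPa.
n = τ_limit/τ = 160/30.11 = 5.315.

n = 5.31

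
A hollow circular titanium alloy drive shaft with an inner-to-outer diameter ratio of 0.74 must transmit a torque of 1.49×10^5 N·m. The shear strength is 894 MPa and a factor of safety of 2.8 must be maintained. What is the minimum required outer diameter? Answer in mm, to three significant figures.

d_o = 150 mm

τ_allow = 894/2.8 = 319.3 MPa.
For a hollow shaft τ = 16T/[πd_o³(1−k⁴)] with k = 0.74, so 1−k⁴ = 0.7001.
d_o³ = 16T/[π τ_allow (1−k⁴)] = 16×1.4900×10^8/(π×319.3×0.7001) = 3.395×10^6 mm³.
d_o = 150.3 mm.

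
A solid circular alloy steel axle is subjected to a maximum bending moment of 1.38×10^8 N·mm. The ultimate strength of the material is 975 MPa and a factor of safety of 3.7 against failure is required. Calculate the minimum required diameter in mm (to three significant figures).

σ_allow = 975/3.7 = 263.5 MPa.
For a solid circular section σ = 32M/(πd³), so d³ = 32M/(π σ_allow) = 32×1.3800×10^8/(π×263.5) = 5.334×10^6 mm³.
d = 174.7 mm.

d = 175 mm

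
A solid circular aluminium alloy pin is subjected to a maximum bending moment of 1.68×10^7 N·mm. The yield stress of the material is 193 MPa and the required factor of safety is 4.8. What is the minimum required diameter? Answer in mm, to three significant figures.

σ_allow = 193/4.8 = 40.21 MPa.
For a solid circular section σ = 32M/(πd³), so d³ = 32M/(π σ_allow) = 32×1.6800×10^7/(π×40.21) = 4.256×10^6 mm³.
d = 162.1 mm.

d = 162 mm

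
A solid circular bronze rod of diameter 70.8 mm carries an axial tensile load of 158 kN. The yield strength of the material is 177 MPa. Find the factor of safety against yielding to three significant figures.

A = πd²/4 = 3937 mm².
σ = F/A = 158000/3937 = 40.13 MPa.
n = 177/40.13 = 4.410.

n = 4.41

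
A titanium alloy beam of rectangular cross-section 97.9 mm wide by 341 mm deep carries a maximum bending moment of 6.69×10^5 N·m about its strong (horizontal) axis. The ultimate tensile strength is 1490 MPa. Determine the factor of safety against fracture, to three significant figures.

n = 4.23

Section modulus S = bh²/6 = 97.9×341²/6 = 1.897×10^6 mm³.
σ = M/S = 6.6900×10^8/1.897×10^6 = 352.6 MPa.
n = 1490/352.6 = 4.226.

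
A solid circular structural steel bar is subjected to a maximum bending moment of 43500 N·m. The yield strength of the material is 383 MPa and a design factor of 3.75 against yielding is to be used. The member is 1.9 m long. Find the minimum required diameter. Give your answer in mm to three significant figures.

d = 163 mm

σ_allow = 383/3.75 = 102.1 MPa.
For a solid circular section σ = 32M/(πd³), so d³ = 32M/(π σ_allow) = 32×4.3500×10^7/(π×102.1) = 4.338×10^6 mm³.
d = 163.1 mm.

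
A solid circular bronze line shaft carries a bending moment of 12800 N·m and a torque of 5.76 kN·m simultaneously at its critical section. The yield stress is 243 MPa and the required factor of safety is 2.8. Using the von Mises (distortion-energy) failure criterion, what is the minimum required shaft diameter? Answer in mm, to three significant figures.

d = 117 mm

σ_allow = σ_y/n = 243/2.8 = 86.79 MPa.
For a solid shaft σ_b = 32M/(πd³) and τ = 16T/(πd³), so the von Mises stress is σ' = (16/πd³)·√(4M²+3T²).
√(4M²+3T²) = √(4×(1.280×10^7)² + 3×(5.760×10^6)²) = 2.748×10^7 N·mm.
d³ = 16×2.748×10^7/(π×86.79) = 1.612×10^6 mm³.
d = 117.3 mm.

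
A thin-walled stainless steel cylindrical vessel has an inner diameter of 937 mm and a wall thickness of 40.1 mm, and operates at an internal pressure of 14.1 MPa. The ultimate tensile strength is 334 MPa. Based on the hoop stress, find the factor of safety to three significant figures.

n = 2.03

σ_h = pD/(2t) = 14.1×937/(2×40.1) = 164.7 MPa.
n = 334/164.7 = 2.028.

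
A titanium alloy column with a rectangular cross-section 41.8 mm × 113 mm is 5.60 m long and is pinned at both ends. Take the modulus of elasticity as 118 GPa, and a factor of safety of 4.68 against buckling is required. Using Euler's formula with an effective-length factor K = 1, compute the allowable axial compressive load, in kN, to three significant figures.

Buckling occurs about the weak axis: I_min = h·b³/12 = 113×41.8³/12 = 687700 mm⁴ (b = 41.8 mm is the smaller dimension).
Effective length L_e = KL = 1×5.60 m = 5600 mm.
Euler critical load P_cr = π²EI/L_e² = π²×118000×687700/5600² = 25540 N.
P_allow = P_cr/n = 25540/4.68 = 5457 N.

P_allow = 5.46 kN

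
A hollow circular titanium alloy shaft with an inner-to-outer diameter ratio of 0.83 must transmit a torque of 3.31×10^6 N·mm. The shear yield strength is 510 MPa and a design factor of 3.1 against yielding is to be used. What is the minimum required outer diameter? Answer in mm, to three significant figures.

d_o = 58.0 mm

τ_allow = 510/3.1 = 164.5 MPa.
For a hollow shaft τ = 16T/[πd_o³(1−k⁴)] with k = 0.83, so 1−k⁴ = 0.5254.
d_o³ = 16T/[π τ_allow (1−k⁴)] = 16×3310000/(π×164.5×0.5254) = 195000 mm³.
d_o = 57.99 mm.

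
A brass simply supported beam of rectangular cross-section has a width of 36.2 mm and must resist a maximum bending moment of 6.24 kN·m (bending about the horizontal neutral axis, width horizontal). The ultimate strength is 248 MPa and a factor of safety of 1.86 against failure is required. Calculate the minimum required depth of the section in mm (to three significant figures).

h = 88.1 mm

σ_allow = 248/1.86 = 133.3 MPa.
For a rectangular section σ = 6M/(bh²), so h² = 6M/(b σ_allow) = 6×6240000/(36.2×133.3) = 7757 mm².
h = 88.07 mm.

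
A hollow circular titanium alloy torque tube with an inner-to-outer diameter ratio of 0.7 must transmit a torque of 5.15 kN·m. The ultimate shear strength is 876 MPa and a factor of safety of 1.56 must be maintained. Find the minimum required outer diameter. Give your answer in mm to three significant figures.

τ_allow = 876/1.56 = 561.5 MPa.
For a hollow shaft τ = 16T/[πd_o³(1−k⁴)] with k = 0.7, so 1−k⁴ = 0.7599.
d_o³ = 16T/[π τ_allow (1−k⁴)] = 16×5150000/(π×561.5×0.7599) = 61470 mm³.
d_o = 39.47 mm.

d_o = 39.5 mm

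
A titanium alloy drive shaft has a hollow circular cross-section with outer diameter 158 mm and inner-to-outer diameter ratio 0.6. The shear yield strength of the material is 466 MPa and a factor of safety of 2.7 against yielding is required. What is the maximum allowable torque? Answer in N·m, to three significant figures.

τ_allow = 466/2.7 = 172.6 MPa.
For a hollow shaft T_allow = τ_allow·πd_o³(1−k⁴)/16 with 1−k⁴ = 0.8704, so πd_o³(1−k⁴)/16 = 674100 mm³.
T_allow = 172.6×674100 = 1.163×10^8 N·mm = 116300 N·m.

T_allow = 1.16×10^5 N·m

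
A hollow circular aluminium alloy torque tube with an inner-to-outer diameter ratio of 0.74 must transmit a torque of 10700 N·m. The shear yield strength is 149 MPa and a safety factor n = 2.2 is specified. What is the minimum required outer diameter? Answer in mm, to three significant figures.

τ_allow = 149/2.2 = 67.73 MPa.
For a hollow shaft τ = 16T/[πd_o³(1−k⁴)] with k = 0.74, so 1−k⁴ = 0.7001.
d_o³ = 16T/[π τ_allow (1−k⁴)] = 16×1.0700×10^7/(π×67.73×0.7001) = 1.149×10^6 mm³.
d_o = 104.7 mm.

d_o = 105 mm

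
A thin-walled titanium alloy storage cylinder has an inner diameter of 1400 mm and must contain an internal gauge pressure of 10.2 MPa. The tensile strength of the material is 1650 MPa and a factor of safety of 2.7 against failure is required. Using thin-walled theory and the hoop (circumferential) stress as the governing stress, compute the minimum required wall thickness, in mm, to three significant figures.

σ_allow = 1650/2.7 = 611.1 MPa.
Hoop stress σ_h = pD/(2t), so t = pD/(2σ_allow) = 10.2×1400/(2×611.1) = 11.68 mm.

t = 11.7 mm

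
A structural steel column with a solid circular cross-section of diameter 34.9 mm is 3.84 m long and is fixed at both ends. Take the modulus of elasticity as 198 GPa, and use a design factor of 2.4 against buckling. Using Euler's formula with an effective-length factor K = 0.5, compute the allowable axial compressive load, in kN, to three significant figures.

P_allow = 16.1 kN

I = πd⁴/64 = π×34.9⁴/64 = 72820 mm⁴.
Effective length L_e = KL = 0.5×3.84 m = 1920 mm.
Euler critical load P_cr = π²EI/L_e² = π²×198000×72820/1920² = 38600 N.
P_allow = P_cr/n = 38600/2.4 = 16090 N.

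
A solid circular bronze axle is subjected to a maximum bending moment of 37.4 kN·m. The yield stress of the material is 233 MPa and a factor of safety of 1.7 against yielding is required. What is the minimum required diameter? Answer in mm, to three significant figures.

σ_allow = 233/1.7 = 137.1 MPa.
For a solid circular section σ = 32M/(πd³), so d³ = 32M/(π σ_allow) = 32×3.7400×10^7/(π×137.1) = 2.779×10^6 mm³.
d = 140.6 mm.

d = 141 mm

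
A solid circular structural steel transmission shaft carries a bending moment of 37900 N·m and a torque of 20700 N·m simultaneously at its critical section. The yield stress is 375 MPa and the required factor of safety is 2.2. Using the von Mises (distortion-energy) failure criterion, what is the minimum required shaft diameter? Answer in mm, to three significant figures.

σ_allow = σ_y/n = 375/2.2 = 170.5 MPa.
For a solid shaft σ_b = 32M/(πd³) and τ = 16T/(πd³), so the von Mises stress is σ' = (16/πd³)·√(4M²+3T²).
√(4M²+3T²) = √(4×(3.790×10^7)² + 3×(2.070×10^7)²) = 8.385×10^7 N·mm.
d³ = 16×8.385×10^7/(π×170.5) = 2.505×10^6 mm³.
d = 135.8 mm.

d = 136 mm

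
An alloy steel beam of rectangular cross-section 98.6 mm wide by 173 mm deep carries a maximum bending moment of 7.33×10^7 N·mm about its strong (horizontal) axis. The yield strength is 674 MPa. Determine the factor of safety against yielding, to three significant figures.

n = 4.52

Section modulus S = bh²/6 = 98.6×173²/6 = 491800 mm³.
σ = M/S = 7.3300×10^7/491800 = 149.0 MPa.
n = 674/149.0 = 4.522.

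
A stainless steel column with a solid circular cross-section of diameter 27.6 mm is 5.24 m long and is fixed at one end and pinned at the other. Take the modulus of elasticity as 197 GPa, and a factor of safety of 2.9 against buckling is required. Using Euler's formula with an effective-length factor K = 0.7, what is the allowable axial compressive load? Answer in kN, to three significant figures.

P_allow = 1.42 kN

I = πd⁴/64 = π×27.6⁴/64 = 28480 mm⁴.
Effective length L_e = KL = 0.7×5.24 m = 3668 mm.
Euler critical load P_cr = π²EI/L_e² = π²×197000×28480/3668² = 4116 N.
P_allow = P_cr/n = 4116/2.9 = 1419 N.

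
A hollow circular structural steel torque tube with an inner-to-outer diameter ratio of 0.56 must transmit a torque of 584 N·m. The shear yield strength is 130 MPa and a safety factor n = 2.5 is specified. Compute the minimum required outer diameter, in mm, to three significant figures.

τ_allow = 130/2.5 = 52.00 MPa.
For a hollow shaft τ = 16T/[πd_o³(1−k⁴)] with k = 0.56, so 1−k⁴ = 0.9017.
d_o³ = 16T/[π τ_allow (1−k⁴)] = 16×584000/(π×52.00×0.9017) = 63440 mm³.
d_o = 39.88 mm.

d_o = 39.9 mm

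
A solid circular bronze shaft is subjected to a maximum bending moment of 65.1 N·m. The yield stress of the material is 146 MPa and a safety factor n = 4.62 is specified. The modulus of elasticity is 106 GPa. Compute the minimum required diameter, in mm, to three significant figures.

d = 27.6 mm

σ_allow = 146/4.62 = 31.60 MPa.
For a solid circular section σ = 32M/(πd³), so d³ = 32M/(π σ_allow) = 32×65100/(π×31.60) = 20980 mm³.
d = 27.58 mm.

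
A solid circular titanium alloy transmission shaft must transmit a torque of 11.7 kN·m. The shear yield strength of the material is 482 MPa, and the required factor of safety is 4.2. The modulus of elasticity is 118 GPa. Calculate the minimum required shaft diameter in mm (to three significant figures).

Allowable shear stress τ_allow = 482/4.2 = 114.8 MPa.
For a solid shaft τ = 16T/(πd³), so d³ = 16T/(π τ_allow) = 16×1.1700×10^7/(π×114.8) = 519200 mm³.
d = (519200)^(1/3) = 80.37 mm.

d = 80.4 mm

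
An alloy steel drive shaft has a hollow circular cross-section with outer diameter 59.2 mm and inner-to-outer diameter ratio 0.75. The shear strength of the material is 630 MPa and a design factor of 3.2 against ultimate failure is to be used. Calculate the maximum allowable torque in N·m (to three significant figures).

T_allow = 5480 N·m

τ_allow = 630/3.2 = 196.9 MPa.
For a hollow shaft T_allow = τ_allow·πd_o³(1−k⁴)/16 with 1−k⁴ = 0.6836, so πd_o³(1−k⁴)/16 = 27850 mm³.
T_allow = 196.9×27850 = 5.483×10^6 N·mm = 5483 N·m.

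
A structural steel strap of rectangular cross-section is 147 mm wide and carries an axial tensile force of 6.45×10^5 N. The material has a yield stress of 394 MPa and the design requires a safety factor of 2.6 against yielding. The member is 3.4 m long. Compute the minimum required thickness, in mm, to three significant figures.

t = 29.0 mm

σ_allow = 394/2.6 = 151.5 MPa.
Required area A = F/σ_allow = 645000/151.5 = 4256 mm².
t = A/w = 4256/147 = 28.95 mm.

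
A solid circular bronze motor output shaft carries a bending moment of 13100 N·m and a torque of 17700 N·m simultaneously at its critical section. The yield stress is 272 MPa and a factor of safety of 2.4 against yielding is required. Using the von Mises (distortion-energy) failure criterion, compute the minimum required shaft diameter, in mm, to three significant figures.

σ_allow = σ_y/n = 272/2.4 = 113.3 MPa.
For a solid shaft σ_b = 32M/(πd³) and τ = 16T/(πd³), so the von Mises stress is σ' = (16/πd³)·√(4M²+3T²).
√(4M²+3T²) = √(4×(1.310×10^7)² + 3×(1.770×10^7)²) = 4.033×10^7 N·mm.
d³ = 16×4.033×10^7/(π×113.3) = 1.812×10^6 mm³.
d = 121.9 mm.

d = 122 mm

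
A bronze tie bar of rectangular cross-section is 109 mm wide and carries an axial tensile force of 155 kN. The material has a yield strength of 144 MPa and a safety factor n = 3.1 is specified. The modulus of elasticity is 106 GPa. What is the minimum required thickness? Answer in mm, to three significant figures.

t = 30.6 mm

σ_allow = 144/3.1 = 46.45 MPa.
Required area A = F/σ_allow = 155000/46.45 = 3337 mm².
t = A/w = 3337/109 = 30.61 mm.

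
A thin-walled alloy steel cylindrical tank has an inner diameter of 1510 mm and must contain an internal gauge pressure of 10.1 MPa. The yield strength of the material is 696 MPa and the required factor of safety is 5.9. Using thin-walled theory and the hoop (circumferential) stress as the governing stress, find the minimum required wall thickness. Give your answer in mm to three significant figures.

σ_allow = 696/5.9 = 118.0 MPa.
Hoop stress σ_h = pD/(2t), so t = pD/(2σ_allow) = 10.1×1510/(2×118.0) = 64.64 mm.

t = 64.6 mm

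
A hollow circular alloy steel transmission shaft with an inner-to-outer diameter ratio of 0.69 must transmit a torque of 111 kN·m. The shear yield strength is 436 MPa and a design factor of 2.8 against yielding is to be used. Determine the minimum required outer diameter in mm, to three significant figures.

d_o = 167 mm

τ_allow = 436/2.8 = 155.7 MPa.
For a hollow shaft τ = 16T/[πd_o³(1−k⁴)] with k = 0.69, so 1−k⁴ = 0.7733.
d_o³ = 16T/[π τ_allow (1−k⁴)] = 16×1.1100×10^8/(π×155.7×0.7733) = 4.695×10^6 mm³.
d_o = 167.4 mm.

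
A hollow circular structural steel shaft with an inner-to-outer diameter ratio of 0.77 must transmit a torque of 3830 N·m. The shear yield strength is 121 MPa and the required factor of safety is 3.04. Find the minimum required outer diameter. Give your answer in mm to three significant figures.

d_o = 91.1 mm

τ_allow = 121/3.04 = 39.80 MPa.
For a hollow shaft τ = 16T/[πd_o³(1−k⁴)] with k = 0.77, so 1−k⁴ = 0.6485.
d_o³ = 16T/[π τ_allow (1−k⁴)] = 16×3830000/(π×39.80×0.6485) = 755700 mm³.
d_o = 91.09 mm.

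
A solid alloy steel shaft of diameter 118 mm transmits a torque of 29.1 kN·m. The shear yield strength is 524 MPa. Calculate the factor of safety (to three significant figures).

τ = 16T/(πd³) = 16×2.9100×10^7/(π×118³) = 90.20 MPa.
n = τ_limit/τ = 524/90.20 = 5.809.

n = 5.81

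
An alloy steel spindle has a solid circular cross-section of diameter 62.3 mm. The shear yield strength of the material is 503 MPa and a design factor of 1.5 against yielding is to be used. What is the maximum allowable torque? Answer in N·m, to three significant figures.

τ_allow = 503/1.5 = 335.3 MPa.
For a solid shaft T_allow = τ_allow·πd³/16; πd³/16 = π×62.3³/16 = 47480 mm³.
T_allow = 335.3×47480 = 1.592×10^7 N·mm = 15920 N·m.

T_allow = 15900 N·m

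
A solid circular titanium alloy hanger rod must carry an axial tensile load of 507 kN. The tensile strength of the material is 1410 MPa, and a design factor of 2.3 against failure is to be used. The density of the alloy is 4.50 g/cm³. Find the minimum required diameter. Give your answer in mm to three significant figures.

d = 32.4 mm

Allowable stress σ_allow = 1410/2.3 = 613.0 MPa.
Required area A = F/σ_allow = 507000/613.0 = 827.0 mm².
A = πd²/4 → d = √(4A/π) = 32.45 mm.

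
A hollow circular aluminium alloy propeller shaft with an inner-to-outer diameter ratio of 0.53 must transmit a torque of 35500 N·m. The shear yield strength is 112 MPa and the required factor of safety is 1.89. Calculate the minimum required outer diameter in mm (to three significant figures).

τ_allow = 112/1.89 = 59.26 MPa.
For a hollow shaft τ = 16T/[πd_o³(1−k⁴)] with k = 0.53, so 1−k⁴ = 0.9211.
d_o³ = 16T/[π τ_allow (1−k⁴)] = 16×3.5500×10^7/(π×59.26×0.9211) = 3.312×10^6 mm³.
d_o = 149.1 mm.

d_o = 149 mm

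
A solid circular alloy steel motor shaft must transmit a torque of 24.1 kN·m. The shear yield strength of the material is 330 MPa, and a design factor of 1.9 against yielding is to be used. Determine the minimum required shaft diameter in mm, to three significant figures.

d = 89.1 mm

Allowable shear stress τ_allow = 330/1.9 = 173.7 MPa.
For a solid shaft τ = 16T/(πd³), so d³ = 16T/(π τ_allow) = 16×2.4100×10^7/(π×173.7) = 706700 mm³.
d = (706700)^(1/3) = 89.07 mm.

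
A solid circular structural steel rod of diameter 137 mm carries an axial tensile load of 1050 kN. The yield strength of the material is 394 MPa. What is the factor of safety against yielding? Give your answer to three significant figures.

n = 5.53

A = πd²/4 = 14740 mm².
σ = F/A = 1050000/14740 = 71.23 MPa.
n = 394/71.23 = 5.531.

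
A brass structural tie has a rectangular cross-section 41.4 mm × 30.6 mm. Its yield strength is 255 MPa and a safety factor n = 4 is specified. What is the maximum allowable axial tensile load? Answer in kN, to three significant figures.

F_allow = 80.8 kN

σ_allow = 255/4 = 63.75 MPa.
A = 41.4×30.6 = 1267 mm².
F_allow = σ_allow × A = 63.75×1267 = 80760 N.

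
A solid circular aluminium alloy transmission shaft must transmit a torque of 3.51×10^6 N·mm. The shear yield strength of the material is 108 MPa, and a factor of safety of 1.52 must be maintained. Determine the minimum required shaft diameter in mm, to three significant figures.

d = 63.1 mm

Allowable shear stress τ_allow = 108/1.52 = 71.05 MPa.
For a solid shaft τ = 16T/(πd³), so d³ = 16T/(π τ_allow) = 16×3510000/(π×71.05) = 251600 mm³.
d = (251600)^(1/3) = 63.13 mm.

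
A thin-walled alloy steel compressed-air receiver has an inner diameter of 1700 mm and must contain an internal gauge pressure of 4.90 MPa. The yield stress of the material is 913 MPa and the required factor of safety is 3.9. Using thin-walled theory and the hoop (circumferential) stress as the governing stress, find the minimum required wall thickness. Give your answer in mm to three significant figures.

σ_allow = 913/3.9 = 234.1 MPa.
Hoop stress σ_h = pD/(2t), so t = pD/(2σ_allow) = 4.90×1700/(2×234.1) = 17.79 mm.

t = 17.8 mm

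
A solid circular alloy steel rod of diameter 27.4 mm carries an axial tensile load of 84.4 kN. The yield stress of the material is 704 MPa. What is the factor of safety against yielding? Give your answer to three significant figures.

A = πd²/4 = 589.6 mm².
σ = F/A = 84400/589.6 = 143.1 MPa.
n = 704/143.1 = 4.918.

n = 4.92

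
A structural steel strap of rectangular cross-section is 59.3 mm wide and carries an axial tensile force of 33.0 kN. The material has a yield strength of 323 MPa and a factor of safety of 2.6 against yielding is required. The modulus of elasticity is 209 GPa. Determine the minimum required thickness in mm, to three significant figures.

t = 4.48 mm

σ_allow = 323/2.6 = 124.2 MPa.
Required area A = F/σ_allow = 33000/124.2 = 265.6 mm².
t = A/w = 265.6/59.3 = 4.480 mm.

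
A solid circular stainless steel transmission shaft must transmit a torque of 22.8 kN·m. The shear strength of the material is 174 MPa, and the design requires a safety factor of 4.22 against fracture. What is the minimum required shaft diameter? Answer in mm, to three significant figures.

Allowable shear stress τ_allow = 174/4.22 = 41.23 MPa.
For a solid shaft τ = 16T/(πd³), so d³ = 16T/(π τ_allow) = 16×2.2800×10^7/(π×41.23) = 2.816×10^6 mm³.
d = (2.816×10^6)^(1/3) = 141.2 mm.

d = 141 mm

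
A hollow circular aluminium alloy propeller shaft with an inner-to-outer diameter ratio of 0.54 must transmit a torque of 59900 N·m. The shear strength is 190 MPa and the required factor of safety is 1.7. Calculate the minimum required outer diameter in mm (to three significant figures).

τ_allow = 190/1.7 = 111.8 MPa.
For a hollow shaft τ = 16T/[πd_o³(1−k⁴)] with k = 0.54, so 1−k⁴ = 0.9150.
d_o³ = 16T/[π τ_allow (1−k⁴)] = 16×5.9900×10^7/(π×111.8×0.9150) = 2.983×10^6 mm³.
d_o = 144.0 mm.

d_o = 144 mm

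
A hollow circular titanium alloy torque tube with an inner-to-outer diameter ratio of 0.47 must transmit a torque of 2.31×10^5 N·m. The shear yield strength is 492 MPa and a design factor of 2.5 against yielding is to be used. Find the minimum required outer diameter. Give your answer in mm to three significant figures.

d_o = 185 mm

τ_allow = 492/2.5 = 196.8 MPa.
For a hollow shaft τ = 16T/[πd_o³(1−k⁴)] with k = 0.47, so 1−k⁴ = 0.9512.
d_o³ = 16T/[π τ_allow (1−k⁴)] = 16×2.3100×10^8/(π×196.8×0.9512) = 6.285×10^6 mm³.
d_o = 184.5 mm.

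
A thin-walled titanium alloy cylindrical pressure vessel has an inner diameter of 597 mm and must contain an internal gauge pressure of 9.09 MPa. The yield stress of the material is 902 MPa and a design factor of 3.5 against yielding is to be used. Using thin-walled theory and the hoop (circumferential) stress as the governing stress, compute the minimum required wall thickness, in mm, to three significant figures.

σ_allow = 902/3.5 = 257.7 MPa.
Hoop stress σ_h = pD/(2t), so t = pD/(2σ_allow) = 9.09×597/(2×257.7) = 10.53 mm.

t = 10.5 mm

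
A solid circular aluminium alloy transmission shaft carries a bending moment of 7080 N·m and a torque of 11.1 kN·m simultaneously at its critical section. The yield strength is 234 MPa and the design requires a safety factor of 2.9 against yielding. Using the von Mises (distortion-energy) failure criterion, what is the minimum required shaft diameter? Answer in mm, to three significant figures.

d = 115 mm

σ_allow = σ_y/n = 234/2.9 = 80.69 MPa.
For a solid shaft σ_b = 32M/(πd³) and τ = 16T/(πd³), so the von Mises stress is σ' = (16/πd³)·√(4M²+3T²).
√(4M²+3T²) = √(4×(7.080×10^6)² + 3×(1.110×10^7)²) = 2.388×10^7 N·mm.
d³ = 16×2.388×10^7/(π×80.69) = 1.507×10^6 mm³.
d = 114.7 mm.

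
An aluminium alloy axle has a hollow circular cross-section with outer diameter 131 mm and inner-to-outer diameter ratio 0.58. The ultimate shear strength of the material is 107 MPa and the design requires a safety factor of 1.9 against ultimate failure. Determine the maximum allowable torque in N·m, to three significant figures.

T_allow = 22000 N·m

τ_allow = 107/1.9 = 56.32 MPa.
For a hollow shaft T_allow = τ_allow·πd_o³(1−k⁴)/16 with 1−k⁴ = 0.8868, so πd_o³(1−k⁴)/16 = 391500 mm³.
T_allow = 56.32×391500 = 2.205×10^7 N·mm = 22050 N·m.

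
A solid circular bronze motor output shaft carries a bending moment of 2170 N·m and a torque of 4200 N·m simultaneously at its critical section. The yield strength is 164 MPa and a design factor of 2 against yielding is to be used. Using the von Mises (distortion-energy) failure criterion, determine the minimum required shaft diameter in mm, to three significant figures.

d = 80.7 mm

σ_allow = σ_y/n = 164/2 = 82.00 MPa.
For a solid shaft σ_b = 32M/(πd³) and τ = 16T/(πd³), so the von Mises stress is σ' = (16/πd³)·√(4M²+3T²).
√(4M²+3T²) = √(4×(2.170×10^6)² + 3×(4.200×10^6)²) = 8.471×10^6 N·mm.
d³ = 16×8.471×10^6/(π×82.00) = 526100 mm³.
d = 80.73 mm.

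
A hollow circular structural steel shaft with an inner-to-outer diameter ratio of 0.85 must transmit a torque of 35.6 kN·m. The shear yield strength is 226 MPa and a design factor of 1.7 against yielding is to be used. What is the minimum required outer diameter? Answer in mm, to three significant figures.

d_o = 142 mm

τ_allow = 226/1.7 = 132.9 MPa.
For a hollow shaft τ = 16T/[πd_o³(1−k⁴)] with k = 0.85, so 1−k⁴ = 0.4780.
d_o³ = 16T/[π τ_allow (1−k⁴)] = 16×3.5600×10^7/(π×132.9×0.4780) = 2.853×10^6 mm³.
d_o = 141.8 mm.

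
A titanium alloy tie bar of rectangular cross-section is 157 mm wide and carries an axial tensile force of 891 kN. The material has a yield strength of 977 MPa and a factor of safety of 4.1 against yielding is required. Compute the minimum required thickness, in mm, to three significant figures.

t = 23.8 mm

σ_allow = 977/4.1 = 238.3 MPa.
Required area A = F/σ_allow = 891000/238.3 = 3739 mm².
t = A/w = 3739/157 = 23.82 mm.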